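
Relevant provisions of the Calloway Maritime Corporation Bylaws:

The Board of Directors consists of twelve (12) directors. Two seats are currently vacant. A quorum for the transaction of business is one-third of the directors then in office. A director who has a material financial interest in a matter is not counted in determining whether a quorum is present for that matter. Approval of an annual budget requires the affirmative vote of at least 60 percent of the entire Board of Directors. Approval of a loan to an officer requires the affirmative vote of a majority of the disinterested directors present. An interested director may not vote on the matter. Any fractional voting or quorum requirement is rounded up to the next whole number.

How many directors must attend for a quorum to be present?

1/3 of 10 = 3.33, rounded up to 4.

4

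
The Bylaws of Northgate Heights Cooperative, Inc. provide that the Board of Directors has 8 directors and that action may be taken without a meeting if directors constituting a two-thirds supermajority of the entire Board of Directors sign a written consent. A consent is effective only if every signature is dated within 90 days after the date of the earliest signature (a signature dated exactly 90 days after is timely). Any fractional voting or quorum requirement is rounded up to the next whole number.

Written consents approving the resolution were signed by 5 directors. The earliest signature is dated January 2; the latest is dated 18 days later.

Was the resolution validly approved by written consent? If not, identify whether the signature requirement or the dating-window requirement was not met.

Signatures required: a two-thirds supermajority of 8 — 2/3 of 8 = 5.33, rounded up to 6, so 6 needed; 5 signed. Insufficient.
Dating window: the latest signature is 18 days after the earliest; the limit is 90 days. Within the window.

Not effective — insufficient signatures.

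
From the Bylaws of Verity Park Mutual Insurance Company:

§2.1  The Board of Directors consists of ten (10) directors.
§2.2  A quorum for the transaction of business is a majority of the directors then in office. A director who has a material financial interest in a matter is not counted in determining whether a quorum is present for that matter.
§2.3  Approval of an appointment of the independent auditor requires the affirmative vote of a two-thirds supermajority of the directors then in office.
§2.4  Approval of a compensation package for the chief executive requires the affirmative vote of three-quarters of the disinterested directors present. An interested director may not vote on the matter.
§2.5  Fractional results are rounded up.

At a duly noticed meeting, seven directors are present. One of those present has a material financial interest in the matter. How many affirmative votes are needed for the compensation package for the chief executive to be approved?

The compensation package for the chief executive requires three-fourths of the disinterested directors present (7 − 1 = 6).
3/4 of 6 = 4.50, rounded up to 5.

5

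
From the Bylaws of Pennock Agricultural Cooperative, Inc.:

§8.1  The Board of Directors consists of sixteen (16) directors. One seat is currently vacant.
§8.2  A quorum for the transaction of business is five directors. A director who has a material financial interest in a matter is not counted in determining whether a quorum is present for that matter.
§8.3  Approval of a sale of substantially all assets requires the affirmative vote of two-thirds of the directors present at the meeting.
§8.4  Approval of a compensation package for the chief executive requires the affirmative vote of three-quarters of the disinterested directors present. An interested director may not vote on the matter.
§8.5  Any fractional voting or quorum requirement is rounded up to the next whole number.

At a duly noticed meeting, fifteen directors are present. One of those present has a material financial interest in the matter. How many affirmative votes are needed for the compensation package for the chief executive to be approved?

11

The compensation package for the chief executive requires three-fourths of the disinterested directors present (15 − 1 = 14).
3/4 of 14 = 10.50, rounded up to 11.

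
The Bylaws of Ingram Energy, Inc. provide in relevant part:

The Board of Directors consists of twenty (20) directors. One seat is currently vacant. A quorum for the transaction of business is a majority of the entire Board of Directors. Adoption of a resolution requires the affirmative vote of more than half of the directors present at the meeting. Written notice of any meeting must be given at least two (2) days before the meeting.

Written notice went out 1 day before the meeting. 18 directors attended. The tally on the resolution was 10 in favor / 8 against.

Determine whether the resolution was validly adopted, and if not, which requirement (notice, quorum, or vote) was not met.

Invalid — notice requirement not satisfied.

Notice: 1 day given; 2 required (1 < 2). Not satisfied.
Quorum: 18 present; quorum is 11. Satisfied.
Vote: the resolution requires a majority of the directors present (18). A majority of 18 is 10, so 10 affirmative votes are needed; 10 voted in favor. Satisfied.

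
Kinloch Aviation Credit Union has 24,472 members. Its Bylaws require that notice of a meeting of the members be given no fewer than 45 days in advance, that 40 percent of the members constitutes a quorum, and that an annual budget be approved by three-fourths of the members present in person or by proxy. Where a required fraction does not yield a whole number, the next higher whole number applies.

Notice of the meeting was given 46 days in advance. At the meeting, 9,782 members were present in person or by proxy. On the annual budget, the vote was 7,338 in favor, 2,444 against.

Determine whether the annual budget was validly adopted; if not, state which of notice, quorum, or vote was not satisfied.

Notice: 46 days given; 45 required. Satisfied.
Quorum: 40% of 24,472 = 9,788.80, rounded up to 9,789; 9,782 present. Not satisfied.
Vote: requires three-fourths of those present (9,782); 3/4 of 9782 = 7336.50, rounded up to 7337, so 7,337 needed; 7,338 in favor. Satisfied.

Invalid — quorum requirement not satisfied.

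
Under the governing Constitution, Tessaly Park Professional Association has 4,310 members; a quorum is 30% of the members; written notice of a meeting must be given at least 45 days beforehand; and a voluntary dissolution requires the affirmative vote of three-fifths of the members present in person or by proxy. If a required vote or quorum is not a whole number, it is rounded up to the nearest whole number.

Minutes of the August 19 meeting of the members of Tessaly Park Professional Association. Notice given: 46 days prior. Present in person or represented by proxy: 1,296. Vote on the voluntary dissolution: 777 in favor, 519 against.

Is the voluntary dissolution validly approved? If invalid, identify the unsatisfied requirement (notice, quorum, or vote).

Notice: 46 days given; 45 required. Satisfied.
Quorum: 30% of 4,310 = 1,293; 1,296 present. Satisfied.
Vote: requires three-fifths of those present (1,296); 3/5 of 1296 = 777.60, rounded up to 778, so 778 needed; 777 in favor. Not satisfied.

Invalid — vote requirement not satisfied.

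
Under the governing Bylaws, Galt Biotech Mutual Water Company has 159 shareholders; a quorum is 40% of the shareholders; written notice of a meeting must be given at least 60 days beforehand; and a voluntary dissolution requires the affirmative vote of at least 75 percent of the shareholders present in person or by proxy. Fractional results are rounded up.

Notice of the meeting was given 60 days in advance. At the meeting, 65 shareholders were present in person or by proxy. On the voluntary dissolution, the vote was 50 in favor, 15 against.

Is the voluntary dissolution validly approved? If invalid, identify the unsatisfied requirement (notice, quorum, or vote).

Notice: 60 days given; 60 required. Satisfied.
Quorum: 40% of 159 = 63.60, rounded up to 64; 65 present. Satisfied.
Vote: requires three-fourths of those present (65); 3/4 of 65 = 48.75, rounded up to 49, so 49 needed; 50 in favor. Satisfied.

Valid — all requirements satisfied.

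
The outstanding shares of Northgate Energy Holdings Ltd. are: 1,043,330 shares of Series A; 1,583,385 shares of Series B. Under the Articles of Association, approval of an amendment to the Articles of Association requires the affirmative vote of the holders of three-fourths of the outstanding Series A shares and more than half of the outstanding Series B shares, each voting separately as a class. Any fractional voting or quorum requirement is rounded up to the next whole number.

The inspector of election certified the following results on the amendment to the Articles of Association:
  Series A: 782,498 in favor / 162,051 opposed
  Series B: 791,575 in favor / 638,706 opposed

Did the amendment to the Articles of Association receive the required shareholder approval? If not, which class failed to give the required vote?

Not approved — the Series B shares did not give the required vote.

Series A: 3/4 of 1043330 = 782497.50, rounded up to 782498; 782,498 required, 782,498 in favor — approved.
Series B: a majority of 1583385 is 791693; 791,693 required, 791,575 in favor — not approved.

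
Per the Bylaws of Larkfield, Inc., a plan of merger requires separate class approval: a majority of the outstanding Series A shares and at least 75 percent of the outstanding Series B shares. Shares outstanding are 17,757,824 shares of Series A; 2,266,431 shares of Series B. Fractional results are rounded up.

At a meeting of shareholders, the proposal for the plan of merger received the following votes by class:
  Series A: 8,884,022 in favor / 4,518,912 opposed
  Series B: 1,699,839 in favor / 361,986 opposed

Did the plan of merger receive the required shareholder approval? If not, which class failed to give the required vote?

Approved — every class gave the required vote.

Series A: a majority of 17757824 is 8878913; 8,878,913 required, 8,884,022 in favor — approved.
Series B: 3/4 of 2266431 = 1699823.25, rounded up to 1699824; 1,699,824 required, 1,699,839 in favor — approved.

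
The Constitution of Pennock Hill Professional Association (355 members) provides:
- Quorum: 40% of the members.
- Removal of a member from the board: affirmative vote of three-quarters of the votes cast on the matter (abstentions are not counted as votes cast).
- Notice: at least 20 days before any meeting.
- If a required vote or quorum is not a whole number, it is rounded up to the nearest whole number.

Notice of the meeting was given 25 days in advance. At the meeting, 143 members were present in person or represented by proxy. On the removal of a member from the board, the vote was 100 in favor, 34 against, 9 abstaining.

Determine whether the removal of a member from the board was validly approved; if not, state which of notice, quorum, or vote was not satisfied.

Invalid — vote requirement not satisfied.

Notice: 25 days given; 20 required. Satisfied.
Quorum: 40% of 355 = 142; 143 present. Satisfied.
Vote: requires three-fourths of the votes cast (143 − 9 abstaining = 134); 3/4 of 134 = 100.50, rounded up to 101, so 101 needed; 100 in favor. Not satisfied.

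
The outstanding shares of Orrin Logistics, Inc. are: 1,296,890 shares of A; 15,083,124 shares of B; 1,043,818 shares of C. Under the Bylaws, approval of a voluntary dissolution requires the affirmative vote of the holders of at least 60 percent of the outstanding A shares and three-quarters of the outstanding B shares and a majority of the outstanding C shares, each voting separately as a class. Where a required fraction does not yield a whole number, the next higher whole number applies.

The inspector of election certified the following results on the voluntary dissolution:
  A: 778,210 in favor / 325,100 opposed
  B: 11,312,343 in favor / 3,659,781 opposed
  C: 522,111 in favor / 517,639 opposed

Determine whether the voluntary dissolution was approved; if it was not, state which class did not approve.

A: 3/5 of 1296890 = 778134; 778,134 required, 778,210 in favor — approved.
B: 3/4 of 15083124 = 11312343; 11,312,343 required, 11,312,343 in favor — approved.
C: a majority of 1043818 is 521910; 521,910 required, 522,111 in favor — approved.

Approved — every class gave the required vote.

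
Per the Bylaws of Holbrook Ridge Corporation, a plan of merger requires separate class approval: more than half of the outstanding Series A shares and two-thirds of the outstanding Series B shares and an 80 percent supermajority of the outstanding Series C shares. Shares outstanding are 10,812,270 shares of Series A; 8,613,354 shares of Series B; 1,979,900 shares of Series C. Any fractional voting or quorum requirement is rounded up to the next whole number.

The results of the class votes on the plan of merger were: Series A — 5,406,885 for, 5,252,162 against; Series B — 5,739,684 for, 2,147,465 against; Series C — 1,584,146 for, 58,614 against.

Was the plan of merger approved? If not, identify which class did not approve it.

Series A: a majority of 10812270 is 5406136; 5,406,136 required, 5,406,885 in favor — approved.
Series B: 2/3 of 8613354 = 5742236; 5,742,236 required, 5,739,684 in favor — not approved.
Series C: 4/5 of 1979900 = 1583920; 1,583,920 required, 1,584,146 in favor — approved.

Not approved — the Series B shares did not give the required vote.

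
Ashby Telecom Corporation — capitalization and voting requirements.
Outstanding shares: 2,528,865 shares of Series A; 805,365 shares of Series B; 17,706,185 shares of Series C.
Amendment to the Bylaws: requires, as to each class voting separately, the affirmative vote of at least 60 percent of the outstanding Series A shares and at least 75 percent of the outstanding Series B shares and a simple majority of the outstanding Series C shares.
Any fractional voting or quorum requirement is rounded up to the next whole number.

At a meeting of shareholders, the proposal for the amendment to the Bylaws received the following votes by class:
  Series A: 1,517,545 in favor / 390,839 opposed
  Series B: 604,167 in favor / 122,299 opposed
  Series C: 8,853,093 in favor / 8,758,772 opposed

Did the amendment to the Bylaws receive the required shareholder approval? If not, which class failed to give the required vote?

Series A: 3/5 of 2528865 = 1517319; 1,517,319 required, 1,517,545 in favor — approved.
Series B: 3/4 of 805365 = 604023.75, rounded up to 604024; 604,024 required, 604,167 in favor — approved.
Series C: a majority of 17706185 is 8853093; 8,853,093 required, 8,853,093 in favor — approved.

Approved — every class gave the required vote.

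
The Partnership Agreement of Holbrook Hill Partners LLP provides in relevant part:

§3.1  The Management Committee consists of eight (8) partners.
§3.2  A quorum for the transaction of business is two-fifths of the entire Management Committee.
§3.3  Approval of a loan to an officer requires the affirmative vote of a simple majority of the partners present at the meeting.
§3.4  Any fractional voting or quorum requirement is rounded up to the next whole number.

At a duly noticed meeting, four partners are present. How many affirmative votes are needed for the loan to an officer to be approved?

3

The loan to an officer requires a majority of the partners present (4).
A majority of 4 is 3.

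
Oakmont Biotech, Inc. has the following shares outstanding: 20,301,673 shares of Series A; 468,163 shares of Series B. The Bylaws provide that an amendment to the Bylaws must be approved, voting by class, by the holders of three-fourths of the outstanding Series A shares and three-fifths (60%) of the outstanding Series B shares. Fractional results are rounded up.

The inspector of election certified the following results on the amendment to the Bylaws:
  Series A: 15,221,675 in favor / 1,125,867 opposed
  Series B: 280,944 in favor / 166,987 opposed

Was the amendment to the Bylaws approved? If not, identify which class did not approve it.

Not approved — the Series A shares did not give the required vote.

Series A: 3/4 of 20301673 = 15226254.75, rounded up to 15226255; 15,226,255 required, 15,221,675 in favor — not approved.
Series B: 3/5 of 468163 = 280897.80, rounded up to 280898; 280,898 required, 280,944 in favor — approved.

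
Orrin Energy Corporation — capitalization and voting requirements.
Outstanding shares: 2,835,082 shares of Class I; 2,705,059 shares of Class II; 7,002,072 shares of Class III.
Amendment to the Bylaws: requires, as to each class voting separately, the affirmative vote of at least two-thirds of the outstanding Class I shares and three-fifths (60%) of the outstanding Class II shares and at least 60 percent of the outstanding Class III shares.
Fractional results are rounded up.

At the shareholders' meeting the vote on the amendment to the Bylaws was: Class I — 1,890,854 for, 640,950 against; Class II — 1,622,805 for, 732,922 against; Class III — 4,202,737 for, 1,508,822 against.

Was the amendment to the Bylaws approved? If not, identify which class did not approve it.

Not approved — the Class II shares did not give the required vote.

Class I: 2/3 of 2835082 = 1890054.67, rounded up to 1890055; 1,890,055 required, 1,890,854 in favor — approved.
Class II: 3/5 of 2705059 = 1623035.40, rounded up to 1623036; 1,623,036 required, 1,622,805 in favor — not approved.
Class III: 3/5 of 7002072 = 4201243.20, rounded up to 4201244; 4,201,244 required, 4,202,737 in favor — approved.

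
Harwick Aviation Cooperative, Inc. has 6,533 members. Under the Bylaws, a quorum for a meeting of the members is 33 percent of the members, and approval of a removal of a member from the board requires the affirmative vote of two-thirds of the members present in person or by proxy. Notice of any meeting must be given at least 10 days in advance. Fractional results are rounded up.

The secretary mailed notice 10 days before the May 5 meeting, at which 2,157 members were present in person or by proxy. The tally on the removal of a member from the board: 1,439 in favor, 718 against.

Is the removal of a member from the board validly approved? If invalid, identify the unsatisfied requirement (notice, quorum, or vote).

Valid — all requirements satisfied.

Notice: 10 days given; 10 required. Satisfied.
Quorum: 33% of 6,533 = 2,155.89, rounded up to 2,156; 2,157 present. Satisfied.
Vote: requires two-thirds of those present (2,157); 2/3 of 2157 = 1438, so 1,438 needed; 1,439 in favor. Satisfied.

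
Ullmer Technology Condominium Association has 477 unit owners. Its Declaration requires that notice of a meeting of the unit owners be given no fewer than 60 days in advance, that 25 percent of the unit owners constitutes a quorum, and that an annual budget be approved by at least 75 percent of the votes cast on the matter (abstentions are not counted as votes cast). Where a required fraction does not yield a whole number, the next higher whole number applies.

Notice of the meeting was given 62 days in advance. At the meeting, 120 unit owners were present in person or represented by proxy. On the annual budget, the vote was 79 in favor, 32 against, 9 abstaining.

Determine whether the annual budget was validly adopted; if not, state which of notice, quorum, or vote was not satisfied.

Invalid — vote requirement not satisfied.

Notice: 62 days given; 60 required. Satisfied.
Quorum: 25% of 477 = 119.25, rounded up to 120; 120 present. Satisfied.
Vote: requires three-fourths of the votes cast (120 − 9 abstaining = 111); 3/4 of 111 = 83.25, rounded up to 84, so 84 needed; 79 in favor. Not satisfied.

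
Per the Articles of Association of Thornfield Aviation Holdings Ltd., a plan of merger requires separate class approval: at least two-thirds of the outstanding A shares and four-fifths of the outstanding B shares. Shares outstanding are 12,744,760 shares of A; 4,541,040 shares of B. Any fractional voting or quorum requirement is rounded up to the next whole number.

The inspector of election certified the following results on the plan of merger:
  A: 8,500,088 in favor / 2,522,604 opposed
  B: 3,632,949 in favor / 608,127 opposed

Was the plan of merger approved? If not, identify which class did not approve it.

A: 2/3 of 12744760 = 8496506.67, rounded up to 8496507; 8,496,507 required, 8,500,088 in favor — approved.
B: 4/5 of 4541040 = 3632832; 3,632,832 required, 3,632,949 in favor — approved.

Approved — every class gave the required vote.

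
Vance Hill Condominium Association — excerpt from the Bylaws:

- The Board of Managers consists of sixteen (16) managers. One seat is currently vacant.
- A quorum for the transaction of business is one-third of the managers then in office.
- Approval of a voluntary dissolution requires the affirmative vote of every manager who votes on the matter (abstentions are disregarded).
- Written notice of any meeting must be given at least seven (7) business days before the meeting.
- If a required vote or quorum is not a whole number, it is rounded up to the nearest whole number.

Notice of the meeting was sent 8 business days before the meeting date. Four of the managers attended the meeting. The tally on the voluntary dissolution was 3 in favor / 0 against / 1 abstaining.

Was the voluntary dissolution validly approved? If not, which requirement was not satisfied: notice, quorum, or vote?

Notice: 8 business days given; 7 required (8 ≥ 7). Satisfied.
Quorum: 4 present; quorum is 5. Not satisfied.
Vote: the voluntary dissolution requires the unanimous vote of the votes cast (4 present − 1 abstaining = 3). Unanimous means all 3, so 3 affirmative votes are needed; 3 voted in favor. Satisfied. (Moot — without a quorum no business can be validly transacted.)

Invalid — quorum requirement not satisfied.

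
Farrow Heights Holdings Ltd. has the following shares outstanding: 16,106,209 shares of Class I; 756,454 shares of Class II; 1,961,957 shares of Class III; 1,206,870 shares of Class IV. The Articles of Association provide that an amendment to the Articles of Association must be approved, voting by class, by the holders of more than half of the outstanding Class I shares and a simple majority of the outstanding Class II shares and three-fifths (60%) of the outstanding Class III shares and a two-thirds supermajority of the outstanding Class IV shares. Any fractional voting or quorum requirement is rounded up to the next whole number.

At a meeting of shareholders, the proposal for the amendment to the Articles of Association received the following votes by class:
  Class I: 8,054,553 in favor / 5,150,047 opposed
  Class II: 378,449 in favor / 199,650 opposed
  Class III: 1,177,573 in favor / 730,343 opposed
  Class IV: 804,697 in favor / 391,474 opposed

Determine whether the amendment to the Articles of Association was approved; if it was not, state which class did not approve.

Class I: a majority of 16106209 is 8053105; 8,053,105 required, 8,054,553 in favor — approved.
Class II: a majority of 756454 is 378228; 378,228 required, 378,449 in favor — approved.
Class III: 3/5 of 1961957 = 1177174.20, rounded up to 1177175; 1,177,175 required, 1,177,573 in favor — approved.
Class IV: 2/3 of 1206870 = 804580; 804,580 required, 804,697 in favor — approved.

Approved — every class gave the required vote.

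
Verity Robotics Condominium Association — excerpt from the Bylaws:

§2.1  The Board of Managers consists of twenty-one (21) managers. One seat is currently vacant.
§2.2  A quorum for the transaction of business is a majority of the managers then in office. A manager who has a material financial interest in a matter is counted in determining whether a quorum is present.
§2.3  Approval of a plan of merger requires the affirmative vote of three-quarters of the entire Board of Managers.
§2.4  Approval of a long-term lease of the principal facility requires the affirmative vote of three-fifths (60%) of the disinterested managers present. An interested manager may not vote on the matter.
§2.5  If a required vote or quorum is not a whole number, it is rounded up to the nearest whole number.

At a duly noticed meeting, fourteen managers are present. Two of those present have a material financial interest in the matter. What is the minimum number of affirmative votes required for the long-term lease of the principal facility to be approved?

The long-term lease of the principal facility requires three-fifths of the disinterested managers present (14 − 2 = 12).
3/5 of 12 = 7.20, rounded up to 8.

8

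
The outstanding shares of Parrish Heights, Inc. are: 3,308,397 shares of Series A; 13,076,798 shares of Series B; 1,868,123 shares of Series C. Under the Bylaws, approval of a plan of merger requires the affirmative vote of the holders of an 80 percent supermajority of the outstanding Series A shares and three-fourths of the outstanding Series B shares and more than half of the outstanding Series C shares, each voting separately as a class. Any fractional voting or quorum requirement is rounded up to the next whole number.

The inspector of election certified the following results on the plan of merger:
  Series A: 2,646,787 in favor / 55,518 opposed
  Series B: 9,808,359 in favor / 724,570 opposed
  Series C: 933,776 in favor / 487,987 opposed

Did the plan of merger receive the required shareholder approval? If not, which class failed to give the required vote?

Series A: 4/5 of 3308397 = 2646717.60, rounded up to 2646718; 2,646,718 required, 2,646,787 in favor — approved.
Series B: 3/4 of 13076798 = 9807598.50, rounded up to 9807599; 9,807,599 required, 9,808,359 in favor — approved.
Series C: a majority of 1868123 is 934062; 934,062 required, 933,776 in favor — not approved.

Not approved — the Series C shares did not give the required vote.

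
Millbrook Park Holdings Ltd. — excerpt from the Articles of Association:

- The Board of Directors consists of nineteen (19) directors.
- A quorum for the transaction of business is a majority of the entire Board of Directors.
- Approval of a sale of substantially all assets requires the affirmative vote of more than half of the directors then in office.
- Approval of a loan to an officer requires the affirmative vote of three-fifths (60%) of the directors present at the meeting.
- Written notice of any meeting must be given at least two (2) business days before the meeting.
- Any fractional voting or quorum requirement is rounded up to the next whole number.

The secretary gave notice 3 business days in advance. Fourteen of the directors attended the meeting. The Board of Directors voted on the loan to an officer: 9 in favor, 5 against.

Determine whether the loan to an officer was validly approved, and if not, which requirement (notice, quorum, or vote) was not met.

Valid — all requirements satisfied.

Notice: 3 business days given; 2 required (3 ≥ 2). Satisfied.
Quorum: 14 present; quorum is 10. Satisfied.
Vote: the loan to an officer requires three-fifths of the directors present (14). 3/5 of 14 = 8.40, rounded up to 9, so 9 affirmative votes are needed; 9 voted in favor. Satisfied.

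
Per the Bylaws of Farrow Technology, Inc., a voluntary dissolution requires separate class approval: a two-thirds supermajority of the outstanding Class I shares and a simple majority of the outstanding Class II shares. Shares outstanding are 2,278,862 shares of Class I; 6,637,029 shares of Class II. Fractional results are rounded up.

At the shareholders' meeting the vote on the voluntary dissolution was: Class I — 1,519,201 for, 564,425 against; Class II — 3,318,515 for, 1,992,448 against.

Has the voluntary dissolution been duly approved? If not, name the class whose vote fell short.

Not approved — the Class I shares did not give the required vote.

Class I: 2/3 of 2278862 = 1519241.33, rounded up to 1519242; 1,519,242 required, 1,519,201 in favor — not approved.
Class II: a majority of 6637029 is 3318515; 3,318,515 required, 3,318,515 in favor — approved.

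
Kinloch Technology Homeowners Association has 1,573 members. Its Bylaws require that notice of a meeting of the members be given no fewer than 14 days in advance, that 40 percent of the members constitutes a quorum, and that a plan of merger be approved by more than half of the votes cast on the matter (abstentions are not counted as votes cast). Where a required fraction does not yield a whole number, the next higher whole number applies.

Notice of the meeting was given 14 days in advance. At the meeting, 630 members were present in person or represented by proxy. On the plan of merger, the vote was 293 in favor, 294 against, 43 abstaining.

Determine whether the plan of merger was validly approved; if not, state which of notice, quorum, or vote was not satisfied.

Invalid — vote requirement not satisfied.

Notice: 14 days given; 14 required. Satisfied.
Quorum: 40% of 1,573 = 629.20, rounded up to 630; 630 present. Satisfied.
Vote: requires a majority of the votes cast (630 − 43 abstaining = 587); a majority of 587 is 294, so 294 needed; 293 in favor. Not satisfied.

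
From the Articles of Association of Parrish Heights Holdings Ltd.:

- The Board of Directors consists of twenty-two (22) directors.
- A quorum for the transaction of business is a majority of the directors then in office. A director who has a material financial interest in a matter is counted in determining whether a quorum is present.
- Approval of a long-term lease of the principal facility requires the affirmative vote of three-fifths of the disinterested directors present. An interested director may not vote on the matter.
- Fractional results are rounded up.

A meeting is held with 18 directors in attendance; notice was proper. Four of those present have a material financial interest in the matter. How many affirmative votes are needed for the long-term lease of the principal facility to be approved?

The long-term lease of the principal facility requires three-fifths of the disinterested directors present (18 − 4 = 14).
3/5 of 14 = 8.40, rounded up to 9.

9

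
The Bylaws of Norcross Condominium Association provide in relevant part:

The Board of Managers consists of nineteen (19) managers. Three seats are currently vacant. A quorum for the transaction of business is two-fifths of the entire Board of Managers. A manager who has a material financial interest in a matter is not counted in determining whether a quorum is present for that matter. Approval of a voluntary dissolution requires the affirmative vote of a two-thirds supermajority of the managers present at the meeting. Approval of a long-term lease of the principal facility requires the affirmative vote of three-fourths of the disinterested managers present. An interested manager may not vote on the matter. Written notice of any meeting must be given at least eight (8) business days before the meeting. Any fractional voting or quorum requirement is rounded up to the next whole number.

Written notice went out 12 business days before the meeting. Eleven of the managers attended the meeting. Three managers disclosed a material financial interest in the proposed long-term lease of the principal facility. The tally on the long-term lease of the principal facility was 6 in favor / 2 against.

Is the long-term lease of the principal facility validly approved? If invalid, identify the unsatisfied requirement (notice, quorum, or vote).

Notice: 12 business days given; 8 required (12 ≥ 8). Satisfied.
Quorum: 11 present, but the 3 interested managers do not count, leaving 8. Quorum is 8. Satisfied.
Vote: the long-term lease of the principal facility requires three-fourths of the disinterested managers present (11 − 3 = 8). 3/4 of 8 = 6, so 6 affirmative votes are needed; 6 voted in favor. Satisfied.

Valid — all requirements satisfied.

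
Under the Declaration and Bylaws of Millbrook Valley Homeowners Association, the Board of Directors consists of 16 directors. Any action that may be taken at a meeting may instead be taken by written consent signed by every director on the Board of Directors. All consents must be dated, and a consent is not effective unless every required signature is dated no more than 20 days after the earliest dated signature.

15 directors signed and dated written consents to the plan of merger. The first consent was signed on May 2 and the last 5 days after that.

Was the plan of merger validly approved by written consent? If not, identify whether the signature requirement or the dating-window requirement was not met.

Not effective — insufficient signatures.

Signatures required: all of 16 — unanimous means all 16, so 16 needed; 15 signed. Insufficient.
Dating window: the latest signature is 5 days after the earliest; the limit is 20 days. Within the window.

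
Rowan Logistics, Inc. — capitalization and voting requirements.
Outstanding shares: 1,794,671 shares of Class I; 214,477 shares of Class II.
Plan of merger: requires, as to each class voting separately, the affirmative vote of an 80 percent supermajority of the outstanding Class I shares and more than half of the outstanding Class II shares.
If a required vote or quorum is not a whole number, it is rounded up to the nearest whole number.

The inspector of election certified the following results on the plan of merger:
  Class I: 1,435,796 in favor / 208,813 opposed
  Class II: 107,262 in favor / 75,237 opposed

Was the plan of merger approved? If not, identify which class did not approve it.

Class I: 4/5 of 1794671 = 1435736.80, rounded up to 1435737; 1,435,737 required, 1,435,796 in favor — approved.
Class II: a majority of 214477 is 107239; 107,239 required, 107,262 in favor — approved.

Approved — every class gave the required vote.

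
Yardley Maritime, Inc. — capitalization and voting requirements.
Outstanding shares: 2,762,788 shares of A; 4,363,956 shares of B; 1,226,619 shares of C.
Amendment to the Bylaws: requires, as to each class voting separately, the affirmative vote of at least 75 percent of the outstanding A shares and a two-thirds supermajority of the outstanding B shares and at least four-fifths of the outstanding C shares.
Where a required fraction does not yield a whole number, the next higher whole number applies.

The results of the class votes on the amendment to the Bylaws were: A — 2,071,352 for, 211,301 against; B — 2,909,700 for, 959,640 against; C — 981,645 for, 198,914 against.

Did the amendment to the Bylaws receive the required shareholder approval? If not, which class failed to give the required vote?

A: 3/4 of 2762788 = 2072091; 2,072,091 required, 2,071,352 in favor — not approved.
B: 2/3 of 4363956 = 2909304; 2,909,304 required, 2,909,700 in favor — approved.
C: 4/5 of 1226619 = 981295.20, rounded up to 981296; 981,296 required, 981,645 in favor — approved.

Not approved — the A shares did not give the required vote.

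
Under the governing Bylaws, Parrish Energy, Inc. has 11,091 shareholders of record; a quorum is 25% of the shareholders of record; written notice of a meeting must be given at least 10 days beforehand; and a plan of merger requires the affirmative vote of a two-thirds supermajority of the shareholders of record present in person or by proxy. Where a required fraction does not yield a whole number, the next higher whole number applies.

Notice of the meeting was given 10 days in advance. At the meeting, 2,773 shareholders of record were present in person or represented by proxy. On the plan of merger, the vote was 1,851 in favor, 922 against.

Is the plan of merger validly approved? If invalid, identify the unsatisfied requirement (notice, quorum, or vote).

Notice: 10 days given; 10 required. Satisfied.
Quorum: 25% of 11,091 = 2,772.75, rounded up to 2,773; 2,773 present. Satisfied.
Vote: requires two-thirds of those present (2,773); 2/3 of 2773 = 1848.67, rounded up to 1849, so 1,849 needed; 1,851 in favor. Satisfied.

Valid — all requirements satisfied.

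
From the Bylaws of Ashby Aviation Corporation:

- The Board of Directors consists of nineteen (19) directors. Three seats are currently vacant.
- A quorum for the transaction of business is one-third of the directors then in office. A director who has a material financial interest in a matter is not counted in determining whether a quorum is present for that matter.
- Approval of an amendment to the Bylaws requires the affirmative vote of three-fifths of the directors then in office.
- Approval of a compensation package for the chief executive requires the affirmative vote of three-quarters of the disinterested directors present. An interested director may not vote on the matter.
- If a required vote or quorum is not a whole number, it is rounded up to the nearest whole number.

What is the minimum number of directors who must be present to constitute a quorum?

1/3 of 16 = 5.33, rounded up to 6.

6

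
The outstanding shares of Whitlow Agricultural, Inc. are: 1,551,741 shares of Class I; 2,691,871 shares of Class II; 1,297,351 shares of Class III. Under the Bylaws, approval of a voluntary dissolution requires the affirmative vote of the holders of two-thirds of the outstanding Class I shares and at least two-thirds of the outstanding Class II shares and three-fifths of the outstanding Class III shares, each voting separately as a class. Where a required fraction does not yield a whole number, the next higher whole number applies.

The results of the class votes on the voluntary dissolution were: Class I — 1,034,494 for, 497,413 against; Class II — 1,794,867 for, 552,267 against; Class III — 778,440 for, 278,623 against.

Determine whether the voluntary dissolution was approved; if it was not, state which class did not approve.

Class I: 2/3 of 1551741 = 1034494; 1,034,494 required, 1,034,494 in favor — approved.
Class II: 2/3 of 2691871 = 1794580.67, rounded up to 1794581; 1,794,581 required, 1,794,867 in favor — approved.
Class III: 3/5 of 1297351 = 778410.60, rounded up to 778411; 778,411 required, 778,440 in favor — approved.

Approved — every class gave the required vote.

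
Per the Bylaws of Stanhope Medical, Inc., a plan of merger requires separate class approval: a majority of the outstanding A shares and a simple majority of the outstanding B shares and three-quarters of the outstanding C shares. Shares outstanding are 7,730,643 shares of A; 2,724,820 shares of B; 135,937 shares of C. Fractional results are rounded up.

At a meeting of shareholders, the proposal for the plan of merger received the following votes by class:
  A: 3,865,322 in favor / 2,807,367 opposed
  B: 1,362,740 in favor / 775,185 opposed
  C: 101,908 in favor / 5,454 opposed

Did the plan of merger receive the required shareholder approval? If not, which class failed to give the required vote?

Not approved — the C shares did not give the required vote.

A: a majority of 7730643 is 3865322; 3,865,322 required, 3,865,322 in favor — approved.
B: a majority of 2724820 is 1362411; 1,362,411 required, 1,362,740 in favor — approved.
C: 3/4 of 135937 = 101952.75, rounded up to 101953; 101,953 required, 101,908 in favor — not approved.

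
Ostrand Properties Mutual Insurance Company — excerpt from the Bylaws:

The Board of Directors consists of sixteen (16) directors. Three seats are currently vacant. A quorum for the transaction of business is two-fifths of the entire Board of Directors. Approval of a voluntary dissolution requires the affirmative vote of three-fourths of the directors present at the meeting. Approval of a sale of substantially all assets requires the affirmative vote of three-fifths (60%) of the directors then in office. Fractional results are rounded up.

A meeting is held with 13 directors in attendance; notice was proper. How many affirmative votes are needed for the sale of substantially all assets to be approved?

8

The sale of substantially all assets requires three-fifths of the directors then in office (13).
3/5 of 13 = 7.80, rounded up to 8.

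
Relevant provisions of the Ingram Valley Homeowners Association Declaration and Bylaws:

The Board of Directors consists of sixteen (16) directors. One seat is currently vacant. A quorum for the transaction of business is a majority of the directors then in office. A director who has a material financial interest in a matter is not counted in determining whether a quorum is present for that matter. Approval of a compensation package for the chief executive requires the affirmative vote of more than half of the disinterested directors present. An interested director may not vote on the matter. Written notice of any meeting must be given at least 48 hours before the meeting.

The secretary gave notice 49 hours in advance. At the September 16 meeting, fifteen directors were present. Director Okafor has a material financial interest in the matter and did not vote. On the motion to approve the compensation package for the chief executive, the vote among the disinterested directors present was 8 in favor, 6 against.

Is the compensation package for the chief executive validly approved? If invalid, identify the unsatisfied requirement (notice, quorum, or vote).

Notice: 49 hours given; 48 required (49 ≥ 48). Satisfied.
Quorum: 15 present, but the 1 interested director does not count, leaving 14. Quorum is 8. Satisfied.
Vote: the compensation package for the chief executive requires a majority of the disinterested directors present (15 − 1 = 14). A majority of 14 is 8, so 8 affirmative votes are needed; 8 voted in favor. Satisfied.

Valid — all requirements satisfied.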